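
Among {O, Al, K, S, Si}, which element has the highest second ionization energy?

O

After 1 electron has been removed, what remains? O⁺ still has 5 valence electrons; Al⁺ still has 2 valence electrons; K⁺ is the bare [Ar] core; S⁺ still has 5 valence electrons; Si⁺ still has 3 valence electrons.
Usually core removal costs more than valence removal, but here the competition is close: a tightly held n=2 valence electron can cost more to remove than an n=3 core electron, so the actual values have to decide it.
Valence configurations: O⁺ [He]2s²2p³, Al⁺ [Ne]3s², S⁺ [Ne]3s²3p³, Si⁺ [Ne]3s²3p¹.
Si⁺ loses a lone 3p electron whereas Al⁺ must break into a filled 3s² pair, so IE_2(Al) > IE_2(Si) even though Si has the higher nuclear charge.
Approximate IE_2 values (kJ/mol): O 3388, Al 1817, K 3052, S 2252, Si 1577.
Putting it together, IE_2: Si < Al < S < K < O.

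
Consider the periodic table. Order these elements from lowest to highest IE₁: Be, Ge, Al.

Be is in period 2, group 2; Al is in period 3, group 13; Ge is in period 4, group 14.
Across a period the outer electron is held more tightly (higher IE₁); down a group it sits in a higher shell, more shielded, and comes off more easily.
A diagonal step moves right (one effect) and down (the opposite effect) at once.
Ge > Al: period and group pull opposite ways; the across-period shift dominates (762 vs 578 kJ/mol).
Be > Ge: period and group pull opposite ways; the down-group shift dominates (900 vs 762 kJ/mol).
Tabulated first ionization energy (kJ/mol): Be 900, Al 578, Ge 762.
So from lowest to highest: Al < Ge < Be.

Al < Ge < Be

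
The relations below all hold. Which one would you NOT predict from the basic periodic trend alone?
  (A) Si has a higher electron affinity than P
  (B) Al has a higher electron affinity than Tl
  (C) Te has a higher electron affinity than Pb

(A)

The general trend: electron affinity increases across a period and decreases down a group.
(A) Si (period 3, group 14) vs P (period 3, group 15): the stated order contradicts the simple trend.
(B) Al (period 3, group 13) vs Tl (period 6, group 13): the stated order agrees with the simple trend.
(C) Te (period 5, group 16) vs Pb (period 6, group 14): the stated order agrees with the simple trend.
The exception is (A): adding an electron to P's half-filled 3p³ is unfavourable, so Si (3p²) has the more exothermic EA.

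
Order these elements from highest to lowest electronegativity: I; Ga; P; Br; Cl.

Cl > Br > I > P > Ga

P is in period 3, group 15; Cl is in period 3, group 17; Ga is in period 4, group 13; Br is in period 4, group 17; I is in period 5, group 17.
Electronegativity increases across a period and decreases down a group, tracking effective nuclear charge and atomic size.
Here both period and group differ, so the two effects have to be weighed against each other.
P > Ga: relative to Ga, both the across-period and down-group shifts push P's electronegativity up.
I > P: the two effects oppose for this pair; the across-period effect wins (2.66 vs 2.19).
Br > I: Br sits above I in group 17, so the down-group effect alone puts Br higher.
Cl > Br: Cl sits above Br in group 17, so the down-group effect alone puts Cl higher.
Tabulated electronegativity (Pauling): P 2.19, Cl 3.16, Ga 1.81, Br 2.96, I 2.66.
So from highest to lowest: Cl > Br > I > P > Ga.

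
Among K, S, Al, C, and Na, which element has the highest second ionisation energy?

Na

IE_2 is the cost of taking one more electron from the +1 cation: K⁺ is the bare [Ar] core; S⁺ still has 5 valence electrons; Al⁺ still has 2 valence electrons; C⁺ still has 3 valence electrons; Na⁺ is the bare [Ne] core.
Core electrons are held far more tightly than valence electrons, so K and Na top the IE_2 order.
Valence configurations: S⁺ [Ne]3s²3p³, Al⁺ [Ne]3s², C⁺ [He]2s²2p¹.
The numbers (kJ/mol): K 3052, S 2252, Al 1817, C 2353, Na 4562.
Putting it together, IE_2: Al < S < C < K < Na.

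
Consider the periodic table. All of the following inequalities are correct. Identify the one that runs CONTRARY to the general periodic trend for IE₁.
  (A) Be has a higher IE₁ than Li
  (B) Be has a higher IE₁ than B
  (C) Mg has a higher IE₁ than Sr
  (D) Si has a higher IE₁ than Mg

The general trend: IE₁ increases across a period and decreases down a group.
(A) Be (period 2, group 2) vs Li (period 2, group 1): the stated order agrees with the simple trend.
(B) Be (period 2, group 2) vs B (period 2, group 13): the stated order contradicts the simple trend.
(C) Mg (period 3, group 2) vs Sr (period 5, group 2): the stated order agrees with the simple trend.
(D) Si (period 3, group 14) vs Mg (period 3, group 2): the stated order agrees with the simple trend.
The exception is (B): removing B's lone 2p electron is easier than breaking Be's filled 2s².

(B)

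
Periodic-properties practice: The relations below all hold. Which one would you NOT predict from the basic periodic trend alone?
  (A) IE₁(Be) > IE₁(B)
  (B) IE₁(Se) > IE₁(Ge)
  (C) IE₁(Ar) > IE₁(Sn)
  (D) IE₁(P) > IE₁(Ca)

The general trend: first ionisation energy increases across a period and decreases down a group.
(A) Be (period 2, group 2) vs B (period 2, group 13): the stated order contradicts the simple trend.
(B) Se (period 4, group 16) vs Ge (period 4, group 14): the stated order agrees with the simple trend.
(C) Ar (period 3, group 18) vs Sn (period 5, group 14): the stated order agrees with the simple trend.
(D) P (period 3, group 15) vs Ca (period 4, group 2): the stated order agrees with the simple trend.
The exception is (A): removing B's lone 2p electron is easier than breaking Be's filled 2s².

(A)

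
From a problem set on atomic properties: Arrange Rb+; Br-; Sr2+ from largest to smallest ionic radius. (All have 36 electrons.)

Br-, Rb+, Sr2+

All of these have 36 electrons, so size is governed by nuclear charge alone: the more protons, the stronger the pull on the same electron cloud, and the smaller the ion.
Nuclear charges: Sr2+ (Z=38), Rb+ (Z=37), Br- (Z=35).
Largest to smallest: Br- > Rb+ > Sr2+.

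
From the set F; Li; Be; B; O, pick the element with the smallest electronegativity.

Li

Li is in period 2, group 1; Be is in period 2, group 2; B is in period 2, group 13; O is in period 2, group 16; F is in period 2, group 17.
Atoms toward the upper right of the periodic table pull bonding electrons most strongly.
All lie in period 2, so electronegativity increases left to right.
The smallest electronegativity among these belongs to Li.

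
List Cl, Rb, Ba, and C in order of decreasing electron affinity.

Cl > C > Rb > Ba

C is in period 2, group 14; Cl is in period 3, group 17; Rb is in period 5, group 1; Ba is in period 6, group 2.
Adding an electron releases more energy for atoms nearer the top right (short of the noble gases).
Neither a single period nor a single group — weigh both effects.
Rb > Ba: period and group pull opposite ways; the down-group shift dominates (47 vs 14 kJ/mol).
C > Rb: relative to Rb, both the across-period and down-group shifts push C's electron affinity up.
Cl > C: the two effects oppose for this pair; the across-period effect wins (349 vs 122 kJ/mol).
Tabulated electron affinity (kJ/mol): C 122, Cl 349, Rb 47, Ba 14.
So from highest to lowest: Cl > C > Rb > Ba.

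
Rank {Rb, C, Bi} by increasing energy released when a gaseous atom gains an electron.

C is in period 2, group 14; Rb is in period 5, group 1; Bi is in period 6, group 15.
Atoms with high Z_eff and room in the valence shell (especially the halogens) have the most exothermic electron affinities.
These span different periods and groups, so the two trends combine.
Bi > Rb: the two effects oppose for this pair; the across-period effect wins (91 vs 47 kJ/mol).
C > Bi: the two effects oppose for this pair; the down-group effect wins (122 vs 91 kJ/mol).
Tabulated electron affinity (kJ/mol): C 122, Rb 47, Bi 91.
So from lowest to highest: Rb < Bi < C.

Rb < Bi < C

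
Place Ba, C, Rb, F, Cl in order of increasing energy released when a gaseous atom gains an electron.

Ba < Rb < C < F < Cl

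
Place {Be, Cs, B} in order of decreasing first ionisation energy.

Be > B > Cs

First ionization energy rises across a period (greater Z_eff holds electrons more tightly) and falls down a group (valence electrons are farther from the nucleus).
Neither a single period nor a single group — weigh both effects.
B > Cs: both effects reinforce here, so B is clearly the higher of the two.
Be > B: this pair runs against the simple trend — see the exception note.
Note the exception: Be has a higher first ionization energy than B, contrary to the simple trend — removing B's lone 2p electron is easier than breaking Be's filled 2s².
Approximate values (kJ/mol): Be 900, B 801, Cs 376.
So from highest to lowest: Be > B > Cs.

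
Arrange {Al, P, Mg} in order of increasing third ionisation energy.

Al < P < Mg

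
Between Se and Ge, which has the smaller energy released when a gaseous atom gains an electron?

Ge is in period 4, group 14; Se is in period 4, group 16.
Atoms with high Z_eff and room in the valence shell (especially the halogens) have the most exothermic electron affinities.
All lie in period 4, so electron affinity increases left to right.
So Ge has the smaller energy released when a gaseous atom gains an electron (Ge < Se).

Ge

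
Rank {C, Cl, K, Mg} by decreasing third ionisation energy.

Mg, C, K, Cl

After 2 electrons have been removed, what remains? C²⁺ still has 2 valence electrons; Cl²⁺ still has 5 valence electrons; K²⁺ is already 1 electron into the core; Mg²⁺ is the bare [Ne] core.
Usually core removal costs more than valence removal, but here the competition is close: a tightly held n=2 valence electron can cost more to remove than an n=3 core electron, so the actual values have to decide it.
Valence configurations: C²⁺ [He]2s², Cl²⁺ [Ne]3s²3p³.
The numbers (kJ/mol): C 4620, Cl 3822, K 4420, Mg 7733.
Hence IE_3: Cl < K < C < Mg.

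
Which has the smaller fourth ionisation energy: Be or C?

C

The fourth ionization energy removes an electron from the +3 ion. For each element: Be³⁺ is already 1 electron into the core; C³⁺ still has 1 valence electron.
Pulling an electron out of a noble-gas core costs far more than removing a remaining valence electron, so Be sits at the high end of IE_4.
Tabulated IE_4 (kJ/mol): Be 21007, C 6223.
Hence IE_4: C < Be.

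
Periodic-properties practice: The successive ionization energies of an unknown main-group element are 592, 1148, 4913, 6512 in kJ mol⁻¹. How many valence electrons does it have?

Look for the largest jump between consecutive ionization energies: IE3/IE2 ≈ 4.3, far larger than any earlier ratio.
That jump marks the point where a core electron is being removed. So the atom has 2 valence electrons.

2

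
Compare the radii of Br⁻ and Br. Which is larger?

Br⁻

Forming Br⁻ adds 1 electron to Br. More electron–electron repulsion in the same shell, with unchanged nuclear charge, lets the cloud expand.
An anion is larger than its parent atom: Br⁻ > Br.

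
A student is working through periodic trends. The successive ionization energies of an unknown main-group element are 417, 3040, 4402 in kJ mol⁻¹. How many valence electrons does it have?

Look for the largest jump between consecutive ionization energies: IE2/IE1 ≈ 7.3, far larger than any earlier ratio.
That jump marks the point where a core electron is being removed. So the atom has 1 valence electron.

1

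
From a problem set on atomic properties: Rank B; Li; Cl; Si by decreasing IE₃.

IE_3 is the cost of taking one more electron from the +2 cation: B²⁺ still has 1 valence electron; Li²⁺ is already 1 electron into the core; Cl²⁺ still has 5 valence electrons; Si²⁺ still has 2 valence electrons.
Pulling an electron out of a noble-gas core costs far more than removing a remaining valence electron, so Li sits at the high end of IE_3.
Valence configurations: B²⁺ [He]2s¹, Cl²⁺ [Ne]3s²3p³, Si²⁺ [Ne]3s².
The numbers (kJ/mol): B 3660, Li 11815, Cl 3822, Si 3232.
Hence IE_3: Si < B < Cl < Li.

Li > Cl > B > Si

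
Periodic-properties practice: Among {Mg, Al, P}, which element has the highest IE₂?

After 1 electron has been removed, what remains? Mg⁺ still has 1 valence electron; Al⁺ still has 2 valence electrons; P⁺ still has 4 valence electrons.
All are still removing valence electrons, so compare the +1 ions as you would atoms: IE_2 generally rises across a period (higher Z_eff) and falls down a group (larger shell), subject to the usual subshell exceptions.
Valence configurations: Mg⁺ [Ne]3s¹, Al⁺ [Ne]3s², P⁺ [Ne]3s²3p².
Tabulated IE_2 (kJ/mol): Mg 1451, Al 1817, P 1907.
So the second ionization energies run Mg < Al < P.

P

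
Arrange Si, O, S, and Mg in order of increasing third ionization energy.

IE_3 is the cost of taking one more electron from the +2 cation: Si²⁺ still has 2 valence electrons; O²⁺ still has 4 valence electrons; S²⁺ still has 4 valence electrons; Mg²⁺ is the bare [Ne] core.
Breaking into a closed-shell core is much more expensive than removing a leftover valence electron — Mg has the largest IE_3 here.
Valence configurations: Si²⁺ [Ne]3s², O²⁺ [He]2s²2p², S²⁺ [Ne]3s²3p².
Approximate IE_3 values (kJ/mol): Si 3232, O 5300, S 3357, Mg 7733.
Overall IE_3 order: Si < S < O < Mg.

Si, S, O, Mg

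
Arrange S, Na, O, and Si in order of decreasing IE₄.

Consider each +3 ion: S³⁺ still has 3 valence electrons; Na³⁺ is already 2 electrons into the core; O³⁺ still has 3 valence electrons; Si³⁺ still has 1 valence electron.
Core electrons are held far more tightly than valence electrons, so Na tops the IE_4 order.
Valence configurations: S³⁺ [Ne]3s²3p¹, O³⁺ [He]2s²2p¹, Si³⁺ [Ne]3s¹.
The numbers (kJ/mol): S 4556, Na 9543, O 7469, Si 4356.
Putting it together, IE_4: Si < S < O < Na.

Na, O, S, Si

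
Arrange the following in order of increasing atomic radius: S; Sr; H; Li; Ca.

H < S < Li < Ca < Sr

Radius decreases left→right (rising Z_eff, same n) and increases top→bottom (higher n).
Here both period and group differ, so the two effects have to be weighed against each other.
S > H: period and group pull opposite ways; the down-group shift dominates (103 vs 32 pm).
Li > S: period and group pull opposite ways; the across-period shift dominates (133 vs 103 pm).
Ca > Li: the two effects oppose for this pair; the down-group effect wins (171 vs 133 pm).
Sr > Ca: Sr sits below Ca in group 2, so the down-group effect alone puts Sr larger.
For reference (pm): H 32, Li 133, S 103, Ca 171, Sr 185.
So from smallest to largest: H < S < Li < Ca < Sr.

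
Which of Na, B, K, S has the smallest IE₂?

After 1 electron has been removed, what remains? Na⁺ is the bare [Ne] core; B⁺ still has 2 valence electrons; K⁺ is the bare [Ar] core; S⁺ still has 5 valence electrons.
Pulling an electron out of a noble-gas core costs far more than removing a remaining valence electron, so K and Na sit at the high end of IE_2.
Valence configurations: B⁺ [He]2s², S⁺ [Ne]3s²3p³.
The numbers (kJ/mol): Na 4562, B 2427, K 3052, S 2252.
Overall IE_2 order: S < B < K < Na.

S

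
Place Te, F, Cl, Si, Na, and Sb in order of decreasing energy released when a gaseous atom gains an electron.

Adding an electron releases more energy for atoms nearer the top right (short of the noble gases).
Here both period and group differ, so the two effects have to be weighed against each other.
Sb > Na: period and group pull opposite ways; the across-period shift dominates (103 vs 53 kJ/mol).
Si > Sb: period and group pull opposite ways; the down-group shift dominates (134 vs 103 kJ/mol).
Te > Si: period and group pull opposite ways; the across-period shift dominates (190 vs 134 kJ/mol).
F > Te: both effects reinforce here, so F is clearly the higher of the two.
Cl > F: this pair runs against the simple trend — see the exception note.
Note the exception: Cl has a higher electron affinity than F, contrary to the simple trend — F's small 2p subshell makes the incoming electron feel strong e⁻–e⁻ repulsion, so Cl actually releases more energy on gaining an electron.
For reference (kJ/mol): F 328, Na 53, Si 134, Cl 349, Sb 103, Te 190.
So from highest to lowest: Cl > F > Te > Si > Sb > Na.

Cl > F > Te > Si > Sb > Na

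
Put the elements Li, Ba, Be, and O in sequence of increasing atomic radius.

Li is in period 2, group 1; Be is in period 2, group 2; O is in period 2, group 16; Ba is in period 6, group 2.
Across a period the added protons contract the valence shell; down a group each new principal shell makes the atom larger.
These span different periods and groups, so the two trends combine.
Be > O: Be lies to the left of O in period 2, so the across-period effect alone puts Be larger.
Li > Be: Li lies to the left of Be in period 2, so the across-period effect alone puts Li larger.
Ba > Li: period and group pull opposite ways; the down-group shift dominates (196 vs 133 pm).
Tabulated atomic radius (pm): Li 133, Be 102, O 63, Ba 196.
So from smallest to largest: O < Be < Li < Ba.

O < Be < Li < Ba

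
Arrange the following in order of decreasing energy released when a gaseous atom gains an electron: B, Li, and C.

C > Li > B

Li is in period 2, group 1; B is in period 2, group 13; C is in period 2, group 14.
Adding an electron releases more energy for atoms nearer the top right (short of the noble gases).
All lie in period 2; the across-period trend (electron affinity increases left to right) applies, with the exception below.
Note the exception: Li has a higher electron affinity than B, contrary to the simple trend — B's ns²np¹ configuration gives only a small electron affinity — the sparsely filled np subshell binds an added electron weakly.
Approximate values (kJ/mol): Li 60, B 27, C 122.
So from highest to lowest: C > Li > B.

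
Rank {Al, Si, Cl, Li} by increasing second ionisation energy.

Si < Al < Cl < Li

After 1 electron has been removed, what remains? Al⁺ still has 2 valence electrons; Si⁺ still has 3 valence electrons; Cl⁺ still has 6 valence electrons; Li⁺ is the bare [He] core.
Breaking into a closed-shell core is much more expensive than removing a leftover valence electron — Li has the largest IE_2 here.
Valence configurations: Al⁺ [Ne]3s², Si⁺ [Ne]3s²3p¹, Cl⁺ [Ne]3s²3p⁴.
Si⁺ loses a lone 3p electron whereas Al⁺ must break into a filled 3s² pair, so IE_2(Al) > IE_2(Si) even though Si has the higher nuclear charge.
Tabulated IE_2 (kJ/mol): Al 1817, Si 1577, Cl 2298, Li 7298.
Overall IE_2 order: Si < Al < Cl < Li.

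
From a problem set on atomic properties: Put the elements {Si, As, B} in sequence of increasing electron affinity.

B, As, Si

B is in period 2, group 13; Si is in period 3, group 14; As is in period 4, group 15.
Electron affinity generally becomes more exothermic across a period toward the halogens and less exothermic down a group.
These sit on a diagonal, where the across-period and down-group effects partly cancel.
As > B: period and group pull opposite ways; the across-period shift dominates (78 vs 27 kJ/mol).
Si > As: period and group pull opposite ways; the down-group shift dominates (134 vs 78 kJ/mol).
For reference (kJ/mol): B 27, Si 134, As 78.
So from lowest to highest: B < As < Si.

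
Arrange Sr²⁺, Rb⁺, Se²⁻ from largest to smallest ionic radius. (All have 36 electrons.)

Se²⁻ > Rb⁺ > Sr²⁺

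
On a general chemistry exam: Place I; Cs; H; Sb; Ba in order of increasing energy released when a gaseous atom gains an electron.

Ba, Cs, H, Sb, I

H is in period 1, group 1; Sb is in period 5, group 15; I is in period 5, group 17; Cs is in period 6, group 1; Ba is in period 6, group 2.
Adding an electron releases more energy for atoms nearer the top right (short of the noble gases).
Neither a single period nor a single group — weigh both effects.
Cs > Ba: this pair runs against the simple trend — see the exception note.
H > Cs: they share group 1; the group trend gives H the larger value.
Sb > H: period and group pull opposite ways; the across-period shift dominates (103 vs 73 kJ/mol).
I > Sb: I lies to the right of Sb in period 5, so the across-period effect alone puts I higher.
Note the exception: Cs has a higher electron affinity than Ba, contrary to the simple trend — adding an electron to Ba (ns²) has to open a new, higher-energy np subshell, which is unfavourable.
Approximate values (kJ/mol): H 73, Sb 103, I 295, Cs 46, Ba 14.
So from lowest to highest: Ba < Cs < H < Sb < I.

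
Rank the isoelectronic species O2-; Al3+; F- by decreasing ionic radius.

All of these have 10 electrons, so size is governed by nuclear charge alone: the more protons, the stronger the pull on the same electron cloud, and the smaller the ion.
Nuclear charges: Al3+ (Z=13), F- (Z=9), O2- (Z=8).
Largest to smallest: O2- > F- > Al3+.

O2-, F-, Al3+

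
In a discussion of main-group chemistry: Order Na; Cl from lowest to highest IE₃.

IE_3 is the cost of taking one more electron from the +2 cation: Na²⁺ is already 1 electron into the core; Cl²⁺ still has 5 valence electrons.
Core electrons are held far more tightly than valence electrons, so Na tops the IE_3 order.
The numbers (kJ/mol): Na 6910, Cl 3822.
Hence IE_3: Cl < Na.

Cl < Na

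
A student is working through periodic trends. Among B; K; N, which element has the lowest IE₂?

The second ionization energy removes an electron from the +1 ion. For each element: B⁺ still has 2 valence electrons; K⁺ is the bare [Ar] core; N⁺ still has 4 valence electrons.
Breaking into a closed-shell core is much more expensive than removing a leftover valence electron — K has the largest IE_2 here.
Valence configurations: B⁺ [He]2s², N⁺ [He]2s²2p².
Approximate IE_2 values (kJ/mol): B 2427, K 3052, N 2856.
Putting it together, IE_2: B < N < K.

B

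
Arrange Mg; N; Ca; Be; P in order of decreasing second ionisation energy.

N > P > Be > Mg > Ca

After 1 electron has been removed, what remains? Mg⁺ still has 1 valence electron; N⁺ still has 4 valence electrons; Ca⁺ still has 1 valence electron; Be⁺ still has 1 valence electron; P⁺ still has 4 valence electrons.
All are still removing valence electrons, so compare the +1 ions as you would atoms: IE_2 generally rises across a period (higher Z_eff) and falls down a group (larger shell), subject to the usual subshell exceptions.
Valence configurations: Mg⁺ [Ne]3s¹, N⁺ [He]2s²2p², Ca⁺ [Ar]4s¹, Be⁺ [He]2s¹, P⁺ [Ne]3s²3p².
Tabulated IE_2 (kJ/mol): Mg 1451, N 2856, Ca 1145, Be 1757, P 1907.
Putting it together, IE_2: Ca < Mg < Be < P < N.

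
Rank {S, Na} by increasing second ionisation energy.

IE_2 is the cost of taking one more electron from the +1 cation: S⁺ still has 5 valence electrons; Na⁺ is the bare [Ne] core.
Core electrons are held far more tightly than valence electrons, so Na tops the IE_2 order.
The numbers (kJ/mol): S 2252, Na 4562.
Hence IE_2: S < Na.

S, Na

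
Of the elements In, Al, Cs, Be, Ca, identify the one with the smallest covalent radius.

Be

Be is in period 2, group 2; Al is in period 3, group 13; Ca is in period 4, group 2; In is in period 5, group 13; Cs is in period 6, group 1.
Atomic radius shrinks across a period as nuclear charge pulls the same shell inward, and grows down a group as new shells are added.
Neither a single period nor a single group — weigh both effects.
Al > Be: period and group pull opposite ways; the down-group shift dominates (126 vs 102 pm).
In > Al: they share group 13; the group trend gives In the larger value.
Ca > In: period and group pull opposite ways; the across-period shift dominates (171 vs 142 pm).
Cs > Ca: relative to Ca, both the across-period and down-group shifts push Cs's atomic radius up.
For reference (pm): Be 102, Al 126, Ca 171, In 142, Cs 232.
The smallest covalent radius among these belongs to Be.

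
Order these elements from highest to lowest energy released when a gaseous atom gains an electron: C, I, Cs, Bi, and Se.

I, Se, C, Bi, Cs

C is in period 2, group 14; Se is in period 4, group 16; I is in period 5, group 17; Cs is in period 6, group 1; Bi is in period 6, group 15.
Adding an electron releases more energy for atoms nearer the top right (short of the noble gases).
Here both period and group differ, so the two effects have to be weighed against each other.
Bi > Cs: Bi lies to the right of Cs in period 6, so the across-period effect alone puts Bi higher.
C > Bi: period and group pull opposite ways; the down-group shift dominates (122 vs 91 kJ/mol).
Se > C: period and group pull opposite ways; the across-period shift dominates (195 vs 122 kJ/mol).
I > Se: the two effects oppose for this pair; the across-period effect wins (295 vs 195 kJ/mol).
Tabulated electron affinity (kJ/mol): C 122, Se 195, I 295, Cs 46, Bi 91.
So from highest to lowest: I > Se > C > Bi > Cs.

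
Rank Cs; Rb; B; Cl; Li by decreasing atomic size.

Cs, Rb, Li, Cl, B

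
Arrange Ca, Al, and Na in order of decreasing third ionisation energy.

After 2 electrons have been removed, what remains? Ca²⁺ is the bare [Ar] core; Al²⁺ still has 1 valence electron; Na²⁺ is already 1 electron into the core.
Core electrons are held far more tightly than valence electrons, so Ca and Na top the IE_3 order.
Approximate IE_3 values (kJ/mol): Ca 4912, Al 2745, Na 6910.
Hence IE_3: Al < Ca < Na.

Na, Ca, Al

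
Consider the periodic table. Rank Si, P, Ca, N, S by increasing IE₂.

Ca, Si, P, S, N

After 1 electron has been removed, what remains? Si⁺ still has 3 valence electrons; P⁺ still has 4 valence electrons; Ca⁺ still has 1 valence electron; N⁺ still has 4 valence electrons; S⁺ still has 5 valence electrons.
All are still removing valence electrons, so compare the +1 ions as you would atoms: IE_2 generally rises across a period (higher Z_eff) and falls down a group (larger shell), subject to the usual subshell exceptions.
Valence configurations: Si⁺ [Ne]3s²3p¹, P⁺ [Ne]3s²3p², Ca⁺ [Ar]4s¹, N⁺ [He]2s²2p², S⁺ [Ne]3s²3p³.
Approximate IE_2 values (kJ/mol): Si 1577, P 1907, Ca 1145, N 2856, S 2252.
Overall IE_2 order: Ca < Si < P < S < N.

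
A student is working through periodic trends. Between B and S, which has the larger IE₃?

B

After 2 electrons have been removed, what remains? B²⁺ still has 1 valence electron; S²⁺ still has 4 valence electrons.
All are still removing valence electrons, so compare the +2 ions as you would atoms: IE_3 generally rises across a period (higher Z_eff) and falls down a group (larger shell), subject to the usual subshell exceptions.
Valence configurations: B²⁺ [He]2s¹, S²⁺ [Ne]3s²3p².
Tabulated IE_3 (kJ/mol): B 3660, S 3357.
Putting it together, IE_3: S < B.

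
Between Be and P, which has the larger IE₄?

Be

The fourth ionization energy removes an electron from the +3 ion. For each element: Be³⁺ is already 1 electron into the core; P³⁺ still has 2 valence electrons.
Pulling an electron out of a noble-gas core costs far more than removing a remaining valence electron, so Be sits at the high end of IE_4.
Tabulated IE_4 (kJ/mol): Be 21007, P 4964.
Overall IE_4 order: P < Be.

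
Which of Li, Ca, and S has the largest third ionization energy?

The third ionization energy removes an electron from the +2 ion. For each element: Li²⁺ is already 1 electron into the core; Ca²⁺ is the bare [Ar] core; S²⁺ still has 4 valence electrons.
Core electrons are held far more tightly than valence electrons, so Ca and Li top the IE_3 order.
The numbers (kJ/mol): Li 11815, Ca 4912, S 3357.
Overall IE_3 order: S < Ca < Li.

Li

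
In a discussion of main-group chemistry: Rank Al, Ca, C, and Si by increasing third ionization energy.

Al < Si < C < Ca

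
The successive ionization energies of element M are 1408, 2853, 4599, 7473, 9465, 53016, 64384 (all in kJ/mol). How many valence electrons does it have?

5

Look for the largest jump between consecutive ionization energies: IE6/IE5 ≈ 5.6, far larger than any earlier ratio.
That jump marks the point where a core electron is being removed. So the atom has 5 valence electrons.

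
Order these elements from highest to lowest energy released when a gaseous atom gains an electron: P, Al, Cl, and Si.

Cl > Si > P > Al

Al is in period 3, group 13; Si is in period 3, group 14; P is in period 3, group 15; Cl is in period 3, group 17.
Electron affinity generally becomes more exothermic across a period toward the halogens and less exothermic down a group.
All lie in period 3; the across-period trend (electron affinity increases left to right) applies, with the exception below.
Note the exception: Si has a higher electron affinity than P, contrary to the simple trend — adding an electron to P's half-filled 3p³ is unfavourable, so Si (3p²) has the more exothermic EA.
Approximate values (kJ/mol): Al 42, Si 134, P 72, Cl 349.
So from highest to lowest: Cl > Si > P > Al.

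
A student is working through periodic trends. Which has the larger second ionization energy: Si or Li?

Li

The second ionization energy removes an electron from the +1 ion. For each element: Si⁺ still has 3 valence electrons; Li⁺ is the bare [He] core.
Core electrons are held far more tightly than valence electrons, so Li tops the IE_2 order.
The numbers (kJ/mol): Si 1577, Li 7298.
Putting it together, IE_2: Si < Li.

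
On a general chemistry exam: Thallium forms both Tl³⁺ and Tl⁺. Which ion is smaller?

Both ions have Z = 81 protons, but Tl³⁺ has lost more electrons, so its remaining electrons feel a larger effective nuclear charge per electron and are pulled in more tightly.
Higher positive charge → smaller ion, so Tl⁺ > Tl³⁺.

Tl³⁺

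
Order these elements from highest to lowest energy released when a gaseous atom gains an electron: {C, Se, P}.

Se > C > P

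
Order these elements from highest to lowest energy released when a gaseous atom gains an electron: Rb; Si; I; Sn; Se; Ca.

I > Se > Si > Sn > Rb > Ca

Si is in period 3, group 14; Ca is in period 4, group 2; Se is in period 4, group 16; Rb is in period 5, group 1; Sn is in period 5, group 14; I is in period 5, group 17.
Electron affinity generally becomes more exothermic across a period toward the halogens and less exothermic down a group.
Here both period and group differ, so the two effects have to be weighed against each other.
Rb > Ca: this pair runs against the simple trend — see the exception note.
Sn > Rb: Sn lies to the right of Rb in period 5, so the across-period effect alone puts Sn higher.
Si > Sn: they share group 14; the group trend gives Si the larger value.
Se > Si: period and group pull opposite ways; the across-period shift dominates (195 vs 134 kJ/mol).
I > Se: period and group pull opposite ways; the across-period shift dominates (295 vs 195 kJ/mol).
Note the exception: Rb has a higher electron affinity than Ca, contrary to the simple trend — adding an electron to Ca (ns²) has to open a new, higher-energy np subshell, which is unfavourable.
Tabulated electron affinity (kJ/mol): Si 134, Ca 2, Se 195, Rb 47, Sn 107, I 295.
So from highest to lowest: I > Se > Si > Sn > Rb > Ca.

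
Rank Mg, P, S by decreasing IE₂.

S > P > Mg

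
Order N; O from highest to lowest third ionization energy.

Consider each +2 ion: N²⁺ still has 3 valence electrons; O²⁺ still has 4 valence electrons.
All are still removing valence electrons, so compare the +2 ions as you would atoms: IE_3 generally rises across a period (higher Z_eff) and falls down a group (larger shell), subject to the usual subshell exceptions.
Valence configurations: N²⁺ [He]2s²2p¹, O²⁺ [He]2s²2p².
The numbers (kJ/mol): N 4578, O 5300.
So the third ionization energies run N < O.

O > N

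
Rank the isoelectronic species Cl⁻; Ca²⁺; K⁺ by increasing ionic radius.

Ca²⁺ < K⁺ < Cl⁻

All of these have 18 electrons, so size is governed by nuclear charge alone: the more protons, the stronger the pull on the same electron cloud, and the smaller the ion.
Nuclear charges: Ca²⁺ (Z=20), K⁺ (Z=19), Cl⁻ (Z=17).
Smallest to largest: Ca²⁺ < K⁺ < Cl⁻.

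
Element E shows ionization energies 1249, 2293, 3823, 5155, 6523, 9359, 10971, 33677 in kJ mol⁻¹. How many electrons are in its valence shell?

7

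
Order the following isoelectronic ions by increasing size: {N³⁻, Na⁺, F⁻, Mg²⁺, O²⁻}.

All of these have 10 electrons, so size is governed by nuclear charge alone: the more protons, the stronger the pull on the same electron cloud, and the smaller the ion.
Nuclear charges: Mg²⁺ (Z=12), Na⁺ (Z=11), F⁻ (Z=9), O²⁻ (Z=8), N³⁻ (Z=7).
Smallest to largest: Mg²⁺ < Na⁺ < F⁻ < O²⁻ < N³⁻.

Mg²⁺, Na⁺, F⁻, O²⁻, N³⁻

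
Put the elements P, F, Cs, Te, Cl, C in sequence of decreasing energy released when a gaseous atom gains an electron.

Cl > F > Te > C > P > Cs

Adding an electron releases more energy for atoms nearer the top right (short of the noble gases).
Here both period and group differ, so the two effects have to be weighed against each other.
P > Cs: both effects reinforce here, so P is clearly the higher of the two.
C > P: period and group pull opposite ways; the down-group shift dominates (122 vs 72 kJ/mol).
Te > C: period and group pull opposite ways; the across-period shift dominates (190 vs 122 kJ/mol).
F > Te: both effects reinforce here, so F is clearly the higher of the two.
Cl > F: this pair runs against the simple trend — see the exception note.
Note the exception: Cl has a higher electron affinity than F, contrary to the simple trend — F's small 2p subshell makes the incoming electron feel strong e⁻–e⁻ repulsion, so Cl actually releases more energy on gaining an electron.
For reference (kJ/mol): C 122, F 328, P 72, Cl 349, Te 190, Cs 46.
So from highest to lowest: Cl > F > Te > C > P > Cs.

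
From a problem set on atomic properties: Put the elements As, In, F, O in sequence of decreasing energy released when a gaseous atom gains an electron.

F, O, As, In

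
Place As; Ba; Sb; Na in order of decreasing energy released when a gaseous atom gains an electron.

Sb, As, Na, Ba

Atoms with high Z_eff and room in the valence shell (especially the halogens) have the most exothermic electron affinities.
Here both period and group differ, so the two effects have to be weighed against each other.
Na > Ba: the two effects oppose for this pair; the down-group effect wins (53 vs 14 kJ/mol).
As > Na: the two effects oppose for this pair; the across-period effect wins (78 vs 53 kJ/mol).
Sb > As: this pair runs against the simple trend — see the exception note.
Note the exception: Sb has a higher electron affinity than As, contrary to the simple trend — both are half-filled np³, but the pairing/repulsion penalty for the added electron shrinks as the p orbitals become larger and more diffuse down the group, and for Sb that outweighs the weaker nuclear attraction.
Tabulated electron affinity (kJ/mol): Na 53, As 78, Sb 103, Ba 14.
So from highest to lowest: Sb > As > Na > Ba.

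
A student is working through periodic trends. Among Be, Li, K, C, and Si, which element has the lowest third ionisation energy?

Si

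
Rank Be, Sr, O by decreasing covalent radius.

Be is in period 2, group 2; O is in period 2, group 16; Sr is in period 5, group 2.
Radius decreases left→right (rising Z_eff, same n) and increases top→bottom (higher n).
Neither a single period nor a single group — weigh both effects.
Be > O: both are in period 2; the period trend gives Be the larger value.
Sr > Be: Sr sits below Be in group 2, so the down-group effect alone puts Sr larger.
Tabulated atomic radius (pm): Be 102, O 63, Sr 185.
So from largest to smallest: Sr > Be > O.

Sr, Be, O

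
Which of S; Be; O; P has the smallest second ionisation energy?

Be

After 1 electron has been removed, what remains? S⁺ still has 5 valence electrons; Be⁺ still has 1 valence electron; O⁺ still has 5 valence electrons; P⁺ still has 4 valence electrons.
All are still removing valence electrons, so compare the +1 ions as you would atoms: IE_2 generally rises across a period (higher Z_eff) and falls down a group (larger shell), subject to the usual subshell exceptions.
Valence configurations: S⁺ [Ne]3s²3p³, Be⁺ [He]2s¹, O⁺ [He]2s²2p³, P⁺ [Ne]3s²3p².
Tabulated IE_2 (kJ/mol): S 2252, Be 1757, O 3388, P 1907.
Overall IE_2 order: Be < P < S < O.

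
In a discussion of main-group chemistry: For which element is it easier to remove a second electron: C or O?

C

IE_2 is the cost of taking one more electron from the +1 cation: C⁺ still has 3 valence electrons; O⁺ still has 5 valence electrons.
All are still removing valence electrons, so compare the +1 ions as you would atoms: IE_2 generally rises across a period (higher Z_eff) and falls down a group (larger shell), subject to the usual subshell exceptions.
Valence configurations: C⁺ [He]2s²2p¹, O⁺ [He]2s²2p³.
Tabulated IE_2 (kJ/mol): C 2353, O 3388.
Hence IE_2: C < O.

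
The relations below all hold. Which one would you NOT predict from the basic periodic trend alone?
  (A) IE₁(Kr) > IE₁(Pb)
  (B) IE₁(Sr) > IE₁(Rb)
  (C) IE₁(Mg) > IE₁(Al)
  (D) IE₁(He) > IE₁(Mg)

(C)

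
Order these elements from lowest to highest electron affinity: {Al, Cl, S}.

Al is in period 3, group 13; S is in period 3, group 16; Cl is in period 3, group 17.
Adding an electron releases more energy for atoms nearer the top right (short of the noble gases).
All lie in period 3, so electron affinity increases left to right.
So from lowest to highest: Al < S < Cl.

Al, S, Cl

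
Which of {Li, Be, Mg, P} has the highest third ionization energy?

Consider each +2 ion: Li²⁺ is already 1 electron into the core; Be²⁺ is the bare [He] core; Mg²⁺ is the bare [Ne] core; P²⁺ still has 3 valence electrons.
Core electrons are held far more tightly than valence electrons, so Mg, Li and Be top the IE_3 order.
Approximate IE_3 values (kJ/mol): Li 11815, Be 14849, Mg 7733, P 2914.
Hence IE_3: P < Mg < Li < Be.

Be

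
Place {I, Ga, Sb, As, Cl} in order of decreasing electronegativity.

Smaller atoms with higher effective nuclear charge are more electronegative.
These span different periods and groups, so the two trends combine.
Sb > Ga: period and group pull opposite ways; the across-period shift dominates (2.05 vs 1.81).
As > Sb: As sits above Sb in group 15, so the down-group effect alone puts As higher.
I > As: the two effects oppose for this pair; the across-period effect wins (2.66 vs 2.18).
Cl > I: they share group 17; the group trend gives Cl the larger value.
For reference (Pauling): Cl 3.16, Ga 1.81, As 2.18, Sb 2.05, I 2.66.
So from highest to lowest: Cl > I > As > Sb > Ga.

Cl, I, As, Sb, Ga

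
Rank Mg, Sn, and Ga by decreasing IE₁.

Mg > Sn > Ga

Mg is in period 3, group 2; Ga is in period 4, group 13; Sn is in period 5, group 14.
IE₁ increases left→right with effective nuclear charge and decreases top→bottom as the valence shell moves farther out.
A diagonal step moves right (one effect) and down (the opposite effect) at once.
Sn > Ga: period and group pull opposite ways; the across-period shift dominates (709 vs 579 kJ/mol).
Mg > Sn: period and group pull opposite ways; the down-group shift dominates (738 vs 709 kJ/mol).
Tabulated first ionization energy (kJ/mol): Mg 738, Ga 579, Sn 709.
So from highest to lowest: Mg > Sn > Ga.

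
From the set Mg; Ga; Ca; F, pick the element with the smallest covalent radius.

F

F is in period 2, group 17; Mg is in period 3, group 2; Ca is in period 4, group 2; Ga is in period 4, group 13.
Moving right in a period, electrons are added to the same shell under a stronger nuclear pull, so atoms get smaller; moving down, a new shell is opened and atoms get larger.
Here both period and group differ, so the two effects have to be weighed against each other.
Ga > F: both effects reinforce here, so Ga is clearly the larger of the two.
Mg > Ga: period and group pull opposite ways; the across-period shift dominates (139 vs 124 pm).
Ca > Mg: they share group 2; the group trend gives Ca the larger value.
Tabulated atomic radius (pm): F 64, Mg 139, Ca 171, Ga 124.
The smallest covalent radius among these belongs to F.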